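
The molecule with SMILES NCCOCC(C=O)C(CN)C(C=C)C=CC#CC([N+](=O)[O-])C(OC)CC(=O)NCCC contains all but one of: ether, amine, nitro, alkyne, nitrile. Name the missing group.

nitrile

nitro: present (CH(NO2) — –NO2 on an sp³ carbon → nitro (the N=O is not a carbonyl)).
amine: present (H2NCH2 — –NH2 on an sp³ carbon with no adjacent C=O → amine).
ether: present (CH2OCH2 — C–O–C with sp³ carbons on both sides and no adjacent C=O → ether).
alkyne: present (C≡C — C≡C triple bond → alkyne).
nitrile: absent. In C≡C, the triple bond is C≡C, not C≡N.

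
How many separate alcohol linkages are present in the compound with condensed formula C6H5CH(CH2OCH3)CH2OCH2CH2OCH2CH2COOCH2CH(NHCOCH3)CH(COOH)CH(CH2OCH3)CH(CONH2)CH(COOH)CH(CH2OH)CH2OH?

C6H5– phenyl ring → arene.
pendant –CH2OCH3: C–O–C linkage → ether.
C–O–C with sp³ carbons on both sides and no adjacent C=O → ether.
C–O–C with sp³ carbons on both sides and no adjacent C=O → ether.
–C(=O)–O–C with C on the carbonyl side → ester.
pendant –NHC(=O)CH3: N bonded to a carbonyl → amide (not amine).
pendant –COOH: carbonyl C bonded to C and –OH → carboxylic acid.
pendant –CH2OCH3: C–O–C linkage → ether.
pendant –CONH2: carbonyl C bonded to C and N → amide.
pendant –COOH: carbonyl C bonded to C and –OH → carboxylic acid.
pendant –CH2OH on an sp³ backbone C → alcohol.
–OH on an sp³ carbon → alcohol.
Alcohol appears at: CH(CH2OH), CH2OH → 2.

2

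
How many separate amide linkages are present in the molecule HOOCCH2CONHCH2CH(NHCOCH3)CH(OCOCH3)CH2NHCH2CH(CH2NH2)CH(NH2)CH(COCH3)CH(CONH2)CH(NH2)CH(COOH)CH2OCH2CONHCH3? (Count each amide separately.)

4

–COOH: carbonyl C bonded to –OH and C → carboxylic acid (the –OH is not a separate alcohol).
–C(=O)–N– linkage → amide (the N is not an amine).
pendant –NHC(=O)CH3: N bonded to a carbonyl → amide (not amine).
pendant –OC(=O)CH3: an acyloxy group → ester.
C–N–C with sp³ carbons and no adjacent C=O → amine (secondary).
pendant –CH2NH2: N on sp³ C, no adjacent C=O → amine.
–NH2 on an sp³ carbon with no adjacent C=O → amine.
pendant –COCH3: carbonyl C bonded to two carbons → ketone.
pendant –CONH2: carbonyl C bonded to C and N → amide.
–NH2 on an sp³ carbon with no adjacent C=O → amine.
pendant –COOH: carbonyl C bonded to C and –OH → carboxylic acid.
C–O–C with sp³ carbons on both sides and no adjacent C=O → ether.
–C(=O)NHCH3: carbonyl C bonded to C and to N → amide (the N is not an amine).
Amide appears at: CH2CONHCH2, CH(NHCOCH3), CH(CONH2), CONHCH3 → 4.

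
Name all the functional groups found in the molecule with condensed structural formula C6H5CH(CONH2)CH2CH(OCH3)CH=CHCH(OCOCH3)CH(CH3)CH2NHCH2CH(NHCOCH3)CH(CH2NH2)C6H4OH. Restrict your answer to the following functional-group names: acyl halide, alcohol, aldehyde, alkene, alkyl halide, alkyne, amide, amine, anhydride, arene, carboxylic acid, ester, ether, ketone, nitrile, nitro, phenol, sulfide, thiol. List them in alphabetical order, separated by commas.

alkene, amide, amine, arene, ester, ether, phenol

C6H5– phenyl ring → arene.
pendant –CONH2: carbonyl C bonded to C and N → amide.
pendant –OCH3: C–O–C with sp³ C, no adjacent C=O → ether.
C=C double bond → alkene.
pendant –OC(=O)CH3: an acyloxy group → ester.
C–N–C with sp³ carbons and no adjacent C=O → amine (secondary).
pendant –NHC(=O)CH3: N bonded to a carbonyl → amide (not amine).
pendant –CH2NH2: N on sp³ C, no adjacent C=O → amine.
–OH attached directly to an aromatic ring → phenol (not alcohol); the ring itself is an arene.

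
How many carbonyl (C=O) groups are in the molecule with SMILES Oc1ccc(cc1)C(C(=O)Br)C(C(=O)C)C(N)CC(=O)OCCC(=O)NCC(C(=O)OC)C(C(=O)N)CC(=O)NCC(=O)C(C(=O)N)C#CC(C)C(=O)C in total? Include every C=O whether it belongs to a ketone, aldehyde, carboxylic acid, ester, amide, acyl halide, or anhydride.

10

CH(COBr): acyl halide, 1 C=O (running total 1).
CH(COCH3): ketone, 1 C=O (running total 2).
CH2COOCH2: ester, 1 C=O (running total 3).
CH2CONHCH2: amide, 1 C=O (running total 4).
CH(COOCH3): ester, 1 C=O (running total 5).
CH(CONH2): amide, 1 C=O (running total 6).
CH2CONHCH2: amide, 1 C=O (running total 7).
CO: ketone, 1 C=O (running total 8).
CH(CONH2): amide, 1 C=O (running total 9).
CO: ketone, 1 C=O (running total 10).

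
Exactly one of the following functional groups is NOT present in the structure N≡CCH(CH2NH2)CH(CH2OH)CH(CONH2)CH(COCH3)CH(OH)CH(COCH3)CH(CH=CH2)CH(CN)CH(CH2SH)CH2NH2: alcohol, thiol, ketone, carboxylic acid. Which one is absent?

carboxylic acid

ketone: present (CH(COCH3) — pendant –COCH3: carbonyl C bonded to two carbons → ketone).
alcohol: present (CH(CH2OH) — pendant –CH2OH on an sp³ backbone C → alcohol).
thiol: present (CH(CH2SH) — pendant –CH2SH → thiol).
carboxylic acid: absent. In CH(CONH2), the carbonyl is bonded to nitrogen, not to –OH; that is an amide.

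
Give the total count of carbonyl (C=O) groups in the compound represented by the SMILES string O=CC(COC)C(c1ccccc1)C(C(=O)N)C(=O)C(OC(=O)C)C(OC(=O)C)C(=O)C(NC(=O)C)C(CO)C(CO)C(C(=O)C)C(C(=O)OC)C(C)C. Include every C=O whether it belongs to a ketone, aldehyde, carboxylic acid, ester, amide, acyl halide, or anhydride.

9

OHC: aldehyde, 1 C=O (running total 1).
CH(CONH2): amide, 1 C=O (running total 2).
CO: ketone, 1 C=O (running total 3).
CH(OCOCH3): ester, 1 C=O (running total 4).
CH(OCOCH3): ester, 1 C=O (running total 5).
CO: ketone, 1 C=O (running total 6).
CH(NHCOCH3): amide, 1 C=O (running total 7).
CH(COCH3): ketone, 1 C=O (running total 8).
CH(COOCH3): ester, 1 C=O (running total 9).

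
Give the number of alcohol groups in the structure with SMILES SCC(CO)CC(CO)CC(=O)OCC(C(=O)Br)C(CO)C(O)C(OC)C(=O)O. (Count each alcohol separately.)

–SH on an sp³ carbon → thiol.
pendant –CH2OH on an sp³ backbone C → alcohol.
pendant –CH2OH on an sp³ backbone C → alcohol.
–C(=O)–O–C with C on the carbonyl side → ester.
pendant –C(=O)X: carbonyl C bonded to C and halogen → acyl halide.
pendant –CH2OH on an sp³ backbone C → alcohol.
–OH on an sp³ carbon → alcohol (secondary).
pendant –OCH3: C–O–C with sp³ C, no adjacent C=O → ether.
–COOH: carbonyl C bonded to –OH and C → carboxylic acid (the –OH is not a separate alcohol).
Alcohol appears at: CH(CH2OH), CH(CH2OH), CH(CH2OH), CH(OH) → 4.

4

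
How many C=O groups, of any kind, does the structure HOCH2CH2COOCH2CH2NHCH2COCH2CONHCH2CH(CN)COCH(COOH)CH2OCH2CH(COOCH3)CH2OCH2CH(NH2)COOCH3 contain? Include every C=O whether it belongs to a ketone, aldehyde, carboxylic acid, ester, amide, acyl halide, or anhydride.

7

CH2COOCH2: ester, 1 C=O (running total 1).
CO: ketone, 1 C=O (running total 2).
CH2CONHCH2: amide, 1 C=O (running total 3).
CO: ketone, 1 C=O (running total 4).
CH(COOH): carboxylic acid, 1 C=O (running total 5).
CH(COOCH3): ester, 1 C=O (running total 6).
COOCH3: ester, 1 C=O (running total 7).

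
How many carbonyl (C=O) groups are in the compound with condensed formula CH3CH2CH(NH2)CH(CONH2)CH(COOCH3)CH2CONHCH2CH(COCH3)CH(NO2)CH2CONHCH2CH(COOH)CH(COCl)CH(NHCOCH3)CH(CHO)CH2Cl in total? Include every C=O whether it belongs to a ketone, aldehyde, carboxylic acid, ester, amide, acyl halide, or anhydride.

9

CH(CONH2): amide, 1 C=O (running total 1).
CH(COOCH3): ester, 1 C=O (running total 2).
CH2CONHCH2: amide, 1 C=O (running total 3).
CH(COCH3): ketone, 1 C=O (running total 4).
CH2CONHCH2: amide, 1 C=O (running total 5).
CH(COOH): carboxylic acid, 1 C=O (running total 6).
CH(COCl): acyl halide, 1 C=O (running total 7).
CH(NHCOCH3): amide, 1 C=O (running total 8).
CH(CHO): aldehyde, 1 C=O (running total 9).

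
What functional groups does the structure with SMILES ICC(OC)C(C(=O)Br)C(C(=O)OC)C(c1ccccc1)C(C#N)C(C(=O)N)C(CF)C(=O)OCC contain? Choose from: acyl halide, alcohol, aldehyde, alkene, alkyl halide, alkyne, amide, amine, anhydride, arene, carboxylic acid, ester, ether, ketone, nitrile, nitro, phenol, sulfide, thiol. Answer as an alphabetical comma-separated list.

acyl halide, alkyl halide, amide, arene, ester, ether, nitrile

Working along the chain:
  ICH2: halogen on an sp³ carbon → alkyl halide.
  CH(OCH3): pendant –OCH3: C–O–C with sp³ C, no adjacent C=O → ether.
  CH(COBr): pendant –C(=O)X: carbonyl C bonded to C and halogen → acyl halide.
  CH(COOCH3): pendant –COOCH3: carbonyl C bonded to C and –OCH3 → ester.
  CH(C6H5): pendant –C6H5: benzene ring → arene.
  CH(CN): pendant –C≡N: nitrile.
  CH(CONH2): pendant –CONH2: carbonyl C bonded to C and N → amide.
  CH(CH2F): pendant –CH2X: halogen on sp³ carbon → alkyl halide.
  COOCH2CH3: –C(=O)OCH2CH3: carbonyl C bonded to C and to –OEt → ester.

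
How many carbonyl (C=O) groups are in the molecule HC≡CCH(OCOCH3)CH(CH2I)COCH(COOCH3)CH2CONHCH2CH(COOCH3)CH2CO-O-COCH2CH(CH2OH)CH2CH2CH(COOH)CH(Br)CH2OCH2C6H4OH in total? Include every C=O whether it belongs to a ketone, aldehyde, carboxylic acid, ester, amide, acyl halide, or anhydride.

8

CH(OCOCH3): ester, 1 C=O (running total 1).
CO: ketone, 1 C=O (running total 2).
CH(COOCH3): ester, 1 C=O (running total 3).
CH2CONHCH2: amide, 1 C=O (running total 4).
CH(COOCH3): ester, 1 C=O (running total 5).
CH2CO-O-COCH2: anhydride, 2 C=O (running total 7).
CH(COOH): carboxylic acid, 1 C=O (running total 8).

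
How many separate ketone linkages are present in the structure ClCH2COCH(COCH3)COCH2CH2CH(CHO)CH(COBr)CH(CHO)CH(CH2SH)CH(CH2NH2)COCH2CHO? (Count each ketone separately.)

4

Reading the structure from left to right:
  ClCH2: halogen on an sp³ carbon → alkyl halide.
  CO: –C(=O)– with carbon on both sides → ketone.
  CH(COCH3): pendant –COCH3: carbonyl C bonded to two carbons → ketone.
  CO: –C(=O)– with carbon on both sides → ketone.
  CH(CHO): pendant –CHO: carbonyl C bonded to C and H → aldehyde.
  CH(COBr): pendant –C(=O)X: carbonyl C bonded to C and halogen → acyl halide.
  CH(CHO): pendant –CHO: carbonyl C bonded to C and H → aldehyde.
  CH(CH2SH): pendant –CH2SH → thiol.
  CH(CH2NH2): pendant –CH2NH2: N on sp³ C, no adjacent C=O → amine.
  CO: –C(=O)– with carbon on both sides → ketone.
  CHO: terminal –CHO: carbonyl C bonded to H and C → aldehyde.
Ketone appears at: CO, CH(COCH3), CO, CO → 4.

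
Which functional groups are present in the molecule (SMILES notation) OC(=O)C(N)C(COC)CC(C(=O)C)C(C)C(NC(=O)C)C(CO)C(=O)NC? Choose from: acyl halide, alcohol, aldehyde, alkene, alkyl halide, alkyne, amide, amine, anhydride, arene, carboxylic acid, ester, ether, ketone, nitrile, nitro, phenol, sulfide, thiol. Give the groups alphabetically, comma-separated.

–COOH: carbonyl C bonded to –OH and C → carboxylic acid (the –OH is not a separate alcohol).
–NH2 on an sp³ carbon with no adjacent C=O → amine.
pendant –CH2OCH3: C–O–C linkage → ether.
pendant –COCH3: carbonyl C bonded to two carbons → ketone.
pendant –NHC(=O)CH3: N bonded to a carbonyl → amide (not amine).
pendant –CH2OH on an sp³ backbone C → alcohol.
–C(=O)NHCH3: carbonyl C bonded to C and to N → amide (the N is not an amine).

alcohol, amide, amine, carboxylic acid, ether, ketone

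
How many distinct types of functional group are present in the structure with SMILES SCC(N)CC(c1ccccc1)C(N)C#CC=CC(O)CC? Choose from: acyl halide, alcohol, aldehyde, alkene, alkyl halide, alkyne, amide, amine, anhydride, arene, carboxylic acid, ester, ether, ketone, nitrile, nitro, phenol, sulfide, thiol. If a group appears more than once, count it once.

6

Reading the structure from left to right:
  HSCH2: –SH on an sp³ carbon → thiol.
  CH(NH2): –NH2 on an sp³ carbon with no adjacent C=O → amine.
  CH(C6H5): pendant –C6H5: benzene ring → arene.
  CH(NH2): –NH2 on an sp³ carbon with no adjacent C=O → amine.
  C≡C: C≡C triple bond → alkyne.
  CH=CH: C=C double bond → alkene.
  CH(OH): –OH on an sp³ carbon → alcohol (secondary).
Distinct types present: alcohol, alkene, alkyne, amine, arene, thiol.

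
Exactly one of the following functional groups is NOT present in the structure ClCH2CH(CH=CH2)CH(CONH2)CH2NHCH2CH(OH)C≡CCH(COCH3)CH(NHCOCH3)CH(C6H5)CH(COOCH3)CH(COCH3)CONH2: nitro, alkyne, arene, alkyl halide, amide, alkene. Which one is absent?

nitro

alkyne: present (C≡C — C≡C triple bond → alkyne).
arene: present (CH(C6H5) — pendant –C6H5: benzene ring → arene).
amide: present (CH(CONH2) — pendant –CONH2: carbonyl C bonded to C and N → amide).
alkene: present (CH(CH=CH2) — pendant –CH=CH2: C=C double bond → alkene).
alkyl halide: present (ClCH2 — halogen on an sp³ carbon → alkyl halide).
nitro: no segment matches this pattern.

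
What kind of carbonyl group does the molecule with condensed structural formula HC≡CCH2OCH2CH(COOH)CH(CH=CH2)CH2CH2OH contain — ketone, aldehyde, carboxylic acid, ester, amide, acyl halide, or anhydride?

carboxylic acid

The carbonyl is in the CH(COOH) segment: pendant –COOH: carbonyl C bonded to C and –OH → carboxylic acid.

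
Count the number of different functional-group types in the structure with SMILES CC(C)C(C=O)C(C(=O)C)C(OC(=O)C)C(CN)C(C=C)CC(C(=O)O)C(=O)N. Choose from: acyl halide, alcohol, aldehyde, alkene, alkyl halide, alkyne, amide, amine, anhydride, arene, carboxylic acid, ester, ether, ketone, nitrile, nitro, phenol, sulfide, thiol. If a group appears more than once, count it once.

Taking each segment in turn:
  CH(CHO): pendant –CHO: carbonyl C bonded to C and H → aldehyde.
  CH(COCH3): pendant –COCH3: carbonyl C bonded to two carbons → ketone.
  CH(OCOCH3): pendant –OC(=O)CH3: an acyloxy group → ester.
  CH(CH2NH2): pendant –CH2NH2: N on sp³ C, no adjacent C=O → amine.
  CH(CH=CH2): pendant –CH=CH2: C=C double bond → alkene.
  CH(COOH): pendant –COOH: carbonyl C bonded to C and –OH → carboxylic acid.
  CONH2: –C(=O)NH2: carbonyl C bonded to C and to N → amide (the N is not a separate amine).
Distinct types present: aldehyde, alkene, amide, amine, carboxylic acid, ester, ketone.

7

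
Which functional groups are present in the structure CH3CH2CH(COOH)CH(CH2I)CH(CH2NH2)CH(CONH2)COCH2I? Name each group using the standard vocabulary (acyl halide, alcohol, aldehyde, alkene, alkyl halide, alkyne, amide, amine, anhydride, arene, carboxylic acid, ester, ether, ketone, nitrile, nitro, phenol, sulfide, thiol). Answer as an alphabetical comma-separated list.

alkyl halide, amide, amine, carboxylic acid, ketone

pendant –COOH: carbonyl C bonded to C and –OH → carboxylic acid.
pendant –CH2X: halogen on sp³ carbon → alkyl halide.
pendant –CH2NH2: N on sp³ C, no adjacent C=O → amine.
pendant –CONH2: carbonyl C bonded to C and N → amide.
–C(=O)– with carbon on both sides → ketone.
halogen on an sp³ carbon → alkyl halide.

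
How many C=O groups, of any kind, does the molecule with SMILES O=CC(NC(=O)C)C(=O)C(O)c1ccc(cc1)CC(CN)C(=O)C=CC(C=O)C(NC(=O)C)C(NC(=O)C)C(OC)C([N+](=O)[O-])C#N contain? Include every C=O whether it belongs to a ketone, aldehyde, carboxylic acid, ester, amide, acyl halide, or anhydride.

OHC: aldehyde, 1 C=O (running total 1).
CH(NHCOCH3): amide, 1 C=O (running total 2).
CO: ketone, 1 C=O (running total 3).
CO: ketone, 1 C=O (running total 4).
CH(CHO): aldehyde, 1 C=O (running total 5).
CH(NHCOCH3): amide, 1 C=O (running total 6).
CH(NHCOCH3): amide, 1 C=O (running total 7).

7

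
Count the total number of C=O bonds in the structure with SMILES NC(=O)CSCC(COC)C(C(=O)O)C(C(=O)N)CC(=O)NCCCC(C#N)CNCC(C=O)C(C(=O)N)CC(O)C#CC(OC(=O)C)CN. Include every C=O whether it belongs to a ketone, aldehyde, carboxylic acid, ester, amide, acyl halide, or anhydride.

H2NCO: amide, 1 C=O (running total 1).
CH(COOH): carboxylic acid, 1 C=O (running total 2).
CH(CONH2): amide, 1 C=O (running total 3).
CH2CONHCH2: amide, 1 C=O (running total 4).
CH(CHO): aldehyde, 1 C=O (running total 5).
CH(CONH2): amide, 1 C=O (running total 6).
CH(OCOCH3): ester, 1 C=O (running total 7).

7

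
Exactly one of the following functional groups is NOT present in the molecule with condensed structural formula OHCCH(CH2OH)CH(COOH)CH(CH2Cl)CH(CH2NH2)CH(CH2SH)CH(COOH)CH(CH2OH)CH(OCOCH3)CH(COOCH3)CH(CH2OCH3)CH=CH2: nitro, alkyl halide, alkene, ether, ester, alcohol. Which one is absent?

alkyl halide: present (CH(CH2Cl) — pendant –CH2X: halogen on sp³ carbon → alkyl halide).
ether: present (CH(CH2OCH3) — pendant –CH2OCH3: C–O–C linkage → ether).
ester: present (CH(OCOCH3) — pendant –OC(=O)CH3: an acyloxy group → ester).
alcohol: present (CH(CH2OH) — pendant –CH2OH on an sp³ backbone C → alcohol).
alkene: present (CH=CH2 — C=C double bond → alkene).
nitro: no segment matches this pattern.

nitro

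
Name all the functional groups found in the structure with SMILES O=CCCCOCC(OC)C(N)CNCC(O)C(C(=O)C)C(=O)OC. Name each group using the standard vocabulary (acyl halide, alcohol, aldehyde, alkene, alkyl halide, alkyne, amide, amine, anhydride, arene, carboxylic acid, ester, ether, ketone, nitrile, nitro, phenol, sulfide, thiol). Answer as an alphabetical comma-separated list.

terminal –CHO: carbonyl C bonded to H and C → aldehyde.
C–O–C with sp³ carbons on both sides and no adjacent C=O → ether.
pendant –OCH3: C–O–C with sp³ C, no adjacent C=O → ether.
–NH2 on an sp³ carbon with no adjacent C=O → amine.
C–N–C with sp³ carbons and no adjacent C=O → amine (secondary).
–OH on an sp³ carbon → alcohol (secondary).
pendant –COCH3: carbonyl C bonded to two carbons → ketone.
–C(=O)OCH3: carbonyl C bonded to C and to –OCH3 → ester (not ketone + ether).

alcohol, aldehyde, amine, ester, ether, ketone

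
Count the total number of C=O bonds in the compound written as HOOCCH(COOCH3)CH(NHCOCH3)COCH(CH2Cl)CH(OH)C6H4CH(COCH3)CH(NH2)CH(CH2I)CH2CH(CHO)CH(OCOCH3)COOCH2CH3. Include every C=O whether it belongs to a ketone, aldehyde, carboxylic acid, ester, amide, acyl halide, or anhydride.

HOOC: carboxylic acid, 1 C=O (running total 1).
CH(COOCH3): ester, 1 C=O (running total 2).
CH(NHCOCH3): amide, 1 C=O (running total 3).
CO: ketone, 1 C=O (running total 4).
CH(COCH3): ketone, 1 C=O (running total 5).
CH(CHO): aldehyde, 1 C=O (running total 6).
CH(OCOCH3): ester, 1 C=O (running total 7).
COOCH2CH3: ester, 1 C=O (running total 8).

8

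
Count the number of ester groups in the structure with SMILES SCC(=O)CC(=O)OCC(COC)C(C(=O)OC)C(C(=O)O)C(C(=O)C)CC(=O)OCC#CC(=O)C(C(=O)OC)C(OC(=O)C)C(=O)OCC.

6

Taking each segment in turn:
  HSCH2: –SH on an sp³ carbon → thiol.
  CO: –C(=O)– with carbon on both sides → ketone.
  CH2COOCH2: –C(=O)–O–C with C on the carbonyl side → ester.
  CH(CH2OCH3): pendant –CH2OCH3: C–O–C linkage → ether.
  CH(COOCH3): pendant –COOCH3: carbonyl C bonded to C and –OCH3 → ester.
  CH(COOH): pendant –COOH: carbonyl C bonded to C and –OH → carboxylic acid.
  CH(COCH3): pendant –COCH3: carbonyl C bonded to two carbons → ketone.
  CH2COOCH2: –C(=O)–O–C with C on the carbonyl side → ester.
  C≡C: C≡C triple bond → alkyne.
  CO: –C(=O)– with carbon on both sides → ketone.
  CH(COOCH3): pendant –COOCH3: carbonyl C bonded to C and –OCH3 → ester.
  CH(OCOCH3): pendant –OC(=O)CH3: an acyloxy group → ester.
  COOCH2CH3: –C(=O)OCH2CH3: carbonyl C bonded to C and to –OEt → ester.
Ester appears at: CH2COOCH2, CH(COOCH3), CH2COOCH2, CH(COOCH3), CH(OCOCH3), COOCH2CH3 → 6.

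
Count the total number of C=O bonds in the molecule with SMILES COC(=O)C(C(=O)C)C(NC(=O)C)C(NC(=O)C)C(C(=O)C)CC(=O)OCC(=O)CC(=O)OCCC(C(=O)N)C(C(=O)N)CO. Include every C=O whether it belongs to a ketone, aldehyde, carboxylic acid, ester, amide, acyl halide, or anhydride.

CH3OOC: ester, 1 C=O (running total 1).
CH(COCH3): ketone, 1 C=O (running total 2).
CH(NHCOCH3): amide, 1 C=O (running total 3).
CH(NHCOCH3): amide, 1 C=O (running total 4).
CH(COCH3): ketone, 1 C=O (running total 5).
CH2COOCH2: ester, 1 C=O (running total 6).
CO: ketone, 1 C=O (running total 7).
CH2COOCH2: ester, 1 C=O (running total 8).
CH(CONH2): amide, 1 C=O (running total 9).
CH(CONH2): amide, 1 C=O (running total 10).

10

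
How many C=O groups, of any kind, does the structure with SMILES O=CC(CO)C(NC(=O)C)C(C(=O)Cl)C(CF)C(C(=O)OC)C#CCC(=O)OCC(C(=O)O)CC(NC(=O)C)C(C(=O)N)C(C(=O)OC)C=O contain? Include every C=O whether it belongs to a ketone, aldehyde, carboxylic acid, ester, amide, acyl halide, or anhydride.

OHC: aldehyde, 1 C=O (running total 1).
CH(NHCOCH3): amide, 1 C=O (running total 2).
CH(COCl): acyl halide, 1 C=O (running total 3).
CH(COOCH3): ester, 1 C=O (running total 4).
CH2COOCH2: ester, 1 C=O (running total 5).
CH(COOH): carboxylic acid, 1 C=O (running total 6).
CH(NHCOCH3): amide, 1 C=O (running total 7).
CH(CONH2): amide, 1 C=O (running total 8).
CH(COOCH3): ester, 1 C=O (running total 9).
CHO: aldehyde, 1 C=O (running total 10).

10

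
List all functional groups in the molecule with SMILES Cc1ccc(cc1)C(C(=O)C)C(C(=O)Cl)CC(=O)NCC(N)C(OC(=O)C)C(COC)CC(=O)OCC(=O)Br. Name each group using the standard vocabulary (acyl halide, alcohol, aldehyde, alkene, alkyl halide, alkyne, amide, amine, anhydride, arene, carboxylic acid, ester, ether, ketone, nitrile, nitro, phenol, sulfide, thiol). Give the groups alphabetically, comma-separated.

para-disubstituted benzene ring → arene.
pendant –COCH3: carbonyl C bonded to two carbons → ketone.
pendant –C(=O)X: carbonyl C bonded to C and halogen → acyl halide.
–C(=O)–N– linkage → amide (the N is not an amine).
–NH2 on an sp³ carbon with no adjacent C=O → amine.
pendant –OC(=O)CH3: an acyloxy group → ester.
pendant –CH2OCH3: C–O–C linkage → ether.
–C(=O)–O–C with C on the carbonyl side → ester.
–C(=O)Br: carbonyl C bonded to C and to a halogen → acyl halide (not alkyl halide).

acyl halide, amide, amine, arene, ester, ether, ketone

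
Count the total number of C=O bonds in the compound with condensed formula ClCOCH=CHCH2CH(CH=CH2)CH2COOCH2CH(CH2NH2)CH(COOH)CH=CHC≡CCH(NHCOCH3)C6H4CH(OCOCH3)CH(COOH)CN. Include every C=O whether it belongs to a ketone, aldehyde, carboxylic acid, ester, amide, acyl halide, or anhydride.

ClCO: acyl halide, 1 C=O (running total 1).
CH2COOCH2: ester, 1 C=O (running total 2).
CH(COOH): carboxylic acid, 1 C=O (running total 3).
CH(NHCOCH3): amide, 1 C=O (running total 4).
CH(OCOCH3): ester, 1 C=O (running total 5).
CH(COOH): carboxylic acid, 1 C=O (running total 6).

6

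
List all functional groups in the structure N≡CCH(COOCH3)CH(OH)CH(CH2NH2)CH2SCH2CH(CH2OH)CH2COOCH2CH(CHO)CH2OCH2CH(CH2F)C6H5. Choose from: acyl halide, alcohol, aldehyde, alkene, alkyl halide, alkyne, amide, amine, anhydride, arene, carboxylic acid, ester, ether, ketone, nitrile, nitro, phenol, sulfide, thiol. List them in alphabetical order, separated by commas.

alcohol, aldehyde, alkyl halide, amine, arene, ester, ether, nitrile, sulfide

Working along the chain:
  N≡C: N≡C–: carbon triple-bonded to nitrogen → nitrile.
  CH(COOCH3): pendant –COOCH3: carbonyl C bonded to C and –OCH3 → ester.
  CH(OH): –OH on an sp³ carbon → alcohol (secondary).
  CH(CH2NH2): pendant –CH2NH2: N on sp³ C, no adjacent C=O → amine.
  CH2SCH2: C–S–C linkage → sulfide (thioether).
  CH(CH2OH): pendant –CH2OH on an sp³ backbone C → alcohol.
  CH2COOCH2: –C(=O)–O–C with C on the carbonyl side → ester.
  CH(CHO): pendant –CHO: carbonyl C bonded to C and H → aldehyde.
  CH2OCH2: C–O–C with sp³ carbons on both sides and no adjacent C=O → ether.
  CH(CH2F): pendant –CH2X: halogen on sp³ carbon → alkyl halide.
  C6H5: –C6H5 phenyl ring → arene.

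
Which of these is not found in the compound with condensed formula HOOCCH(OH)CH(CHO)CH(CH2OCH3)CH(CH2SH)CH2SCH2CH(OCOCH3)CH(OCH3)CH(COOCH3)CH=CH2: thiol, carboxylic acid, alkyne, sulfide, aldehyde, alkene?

alkyne

sulfide: present (CH2SCH2 — C–S–C linkage → sulfide (thioether)).
aldehyde: present (CH(CHO) — pendant –CHO: carbonyl C bonded to C and H → aldehyde).
thiol: present (CH(CH2SH) — pendant –CH2SH → thiol).
alkene: present (CH=CH2 — C=C double bond → alkene).
carboxylic acid: present (HOOC — –COOH: carbonyl C bonded to –OH and C → carboxylic acid (the –OH is not a separate alcohol)).
alkyne: no segment matches this pattern.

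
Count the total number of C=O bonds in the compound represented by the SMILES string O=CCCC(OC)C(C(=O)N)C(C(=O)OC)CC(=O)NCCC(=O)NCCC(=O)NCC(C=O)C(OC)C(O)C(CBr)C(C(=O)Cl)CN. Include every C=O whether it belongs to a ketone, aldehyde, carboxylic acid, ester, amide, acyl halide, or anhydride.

8

OHC: aldehyde, 1 C=O (running total 1).
CH(CONH2): amide, 1 C=O (running total 2).
CH(COOCH3): ester, 1 C=O (running total 3).
CH2CONHCH2: amide, 1 C=O (running total 4).
CH2CONHCH2: amide, 1 C=O (running total 5).
CH2CONHCH2: amide, 1 C=O (running total 6).
CH(CHO): aldehyde, 1 C=O (running total 7).
CH(COCl): acyl halide, 1 C=O (running total 8).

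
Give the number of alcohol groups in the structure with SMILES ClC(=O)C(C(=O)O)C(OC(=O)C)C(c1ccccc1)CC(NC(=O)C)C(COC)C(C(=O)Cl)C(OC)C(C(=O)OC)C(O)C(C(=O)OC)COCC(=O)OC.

1

–C(=O)Cl: carbonyl C bonded to C and to a halogen → acyl halide (not alkyl halide).
pendant –COOH: carbonyl C bonded to C and –OH → carboxylic acid.
pendant –OC(=O)CH3: an acyloxy group → ester.
pendant –C6H5: benzene ring → arene.
pendant –NHC(=O)CH3: N bonded to a carbonyl → amide (not amine).
pendant –CH2OCH3: C–O–C linkage → ether.
pendant –C(=O)X: carbonyl C bonded to C and halogen → acyl halide.
pendant –OCH3: C–O–C with sp³ C, no adjacent C=O → ether.
pendant –COOCH3: carbonyl C bonded to C and –OCH3 → ester.
–OH on an sp³ carbon → alcohol (secondary).
pendant –COOCH3: carbonyl C bonded to C and –OCH3 → ester.
C–O–C with sp³ carbons on both sides and no adjacent C=O → ether.
–C(=O)OCH3: carbonyl C bonded to C and to –OCH3 → ester (not ketone + ether).
Alcohol appears at: CH(OH) → 1.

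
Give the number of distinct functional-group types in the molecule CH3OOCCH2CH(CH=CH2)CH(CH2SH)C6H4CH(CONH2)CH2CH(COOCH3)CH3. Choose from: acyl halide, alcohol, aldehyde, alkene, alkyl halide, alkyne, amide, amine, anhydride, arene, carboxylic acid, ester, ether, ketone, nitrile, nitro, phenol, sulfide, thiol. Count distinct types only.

5

CH3O–C(=O)–: carbonyl C bonded to C and to –OCH3 → ester (not ketone + ether).
pendant –CH=CH2: C=C double bond → alkene.
pendant –CH2SH → thiol.
para-disubstituted benzene ring → arene.
pendant –CONH2: carbonyl C bonded to C and N → amide.
pendant –COOCH3: carbonyl C bonded to C and –OCH3 → ester.
Distinct types present: alkene, amide, arene, ester, thiol.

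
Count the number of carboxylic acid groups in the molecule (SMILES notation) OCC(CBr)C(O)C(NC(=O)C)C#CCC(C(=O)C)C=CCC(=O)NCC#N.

HO– on an sp³ carbon → alcohol.
pendant –CH2X: halogen on sp³ carbon → alkyl halide.
–OH on an sp³ carbon → alcohol (secondary).
pendant –NHC(=O)CH3: N bonded to a carbonyl → amide (not amine).
C≡C triple bond → alkyne.
pendant –COCH3: carbonyl C bonded to two carbons → ketone.
C=C double bond → alkene.
–C(=O)–N– linkage → amide (the N is not an amine).
–C≡N: carbon triple-bonded to nitrogen → nitrile.
No segment is a carboxylic acid: HOCH2 is alcohol, not carboxylic acid; CH(OH) is alcohol, not carboxylic acid; CH(NHCOCH3) is amide, not carboxylic acid. → 0.

0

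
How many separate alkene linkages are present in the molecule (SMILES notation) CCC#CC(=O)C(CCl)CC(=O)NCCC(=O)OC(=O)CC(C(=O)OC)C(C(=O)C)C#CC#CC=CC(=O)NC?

1

C≡C triple bond → alkyne.
–C(=O)– with carbon on both sides → ketone.
pendant –CH2X: halogen on sp³ carbon → alkyl halide.
–C(=O)–N– linkage → amide (the N is not an amine).
two acyl groups sharing one oxygen, –C(=O)–O–C(=O)– → anhydride.
pendant –COOCH3: carbonyl C bonded to C and –OCH3 → ester.
pendant –COCH3: carbonyl C bonded to two carbons → ketone.
C≡C triple bond → alkyne.
C≡C triple bond → alkyne.
C=C double bond → alkene.
–C(=O)NHCH3: carbonyl C bonded to C and to N → amide (the N is not an amine).
Alkene appears at: CH=CH → 1.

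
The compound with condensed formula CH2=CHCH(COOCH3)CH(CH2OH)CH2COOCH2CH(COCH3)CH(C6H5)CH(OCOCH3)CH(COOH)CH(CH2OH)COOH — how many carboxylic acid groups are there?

C=C double bond → alkene.
pendant –COOCH3: carbonyl C bonded to C and –OCH3 → ester.
pendant –CH2OH on an sp³ backbone C → alcohol.
–C(=O)–O–C with C on the carbonyl side → ester.
pendant –COCH3: carbonyl C bonded to two carbons → ketone.
pendant –C6H5: benzene ring → arene.
pendant –OC(=O)CH3: an acyloxy group → ester.
pendant –COOH: carbonyl C bonded to C and –OH → carboxylic acid.
pendant –CH2OH on an sp³ backbone C → alcohol.
–COOH: carbonyl C bonded to –OH and C → carboxylic acid (the –OH is not a separate alcohol).
Carboxylic acid appears at: CH(COOH), COOH → 2.

2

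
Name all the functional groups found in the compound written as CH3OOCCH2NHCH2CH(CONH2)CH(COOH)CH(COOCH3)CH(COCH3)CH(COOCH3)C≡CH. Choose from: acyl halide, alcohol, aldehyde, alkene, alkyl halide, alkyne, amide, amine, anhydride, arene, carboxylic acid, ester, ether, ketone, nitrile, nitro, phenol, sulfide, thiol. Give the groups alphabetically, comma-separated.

alkyne, amide, amine, carboxylic acid, ester, ketone

Taking each segment in turn:
  CH3OOC: CH3O–C(=O)–: carbonyl C bonded to C and to –OCH3 → ester (not ketone + ether).
  CH2NHCH2: C–N–C with sp³ carbons and no adjacent C=O → amine (secondary).
  CH(CONH2): pendant –CONH2: carbonyl C bonded to C and N → amide.
  CH(COOH): pendant –COOH: carbonyl C bonded to C and –OH → carboxylic acid.
  CH(COOCH3): pendant –COOCH3: carbonyl C bonded to C and –OCH3 → ester.
  CH(COCH3): pendant –COCH3: carbonyl C bonded to two carbons → ketone.
  CH(COOCH3): pendant –COOCH3: carbonyl C bonded to C and –OCH3 → ester.
  C≡CH: C≡C triple bond → alkyne.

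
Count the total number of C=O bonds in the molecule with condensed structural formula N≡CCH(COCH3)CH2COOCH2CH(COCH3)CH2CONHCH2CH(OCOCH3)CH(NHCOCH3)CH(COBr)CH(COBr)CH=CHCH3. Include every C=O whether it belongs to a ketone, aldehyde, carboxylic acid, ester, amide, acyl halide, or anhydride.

CH(COCH3): ketone, 1 C=O (running total 1).
CH2COOCH2: ester, 1 C=O (running total 2).
CH(COCH3): ketone, 1 C=O (running total 3).
CH2CONHCH2: amide, 1 C=O (running total 4).
CH(OCOCH3): ester, 1 C=O (running total 5).
CH(NHCOCH3): amide, 1 C=O (running total 6).
CH(COBr): acyl halide, 1 C=O (running total 7).
CH(COBr): acyl halide, 1 C=O (running total 8).

8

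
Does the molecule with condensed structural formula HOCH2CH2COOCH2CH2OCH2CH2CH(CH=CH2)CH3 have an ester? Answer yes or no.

Reading the structure from left to right:
  HOCH2: HO– on an sp³ carbon → alcohol.
  CH2COOCH2: –C(=O)–O–C with C on the carbonyl side → ester.
  CH2OCH2: C–O–C with sp³ carbons on both sides and no adjacent C=O → ether.
  CH(CH=CH2): pendant –CH=CH2: C=C double bond → alkene.
The CH2COOCH2 segment supplies the ester: –C(=O)–O–C with C on the carbonyl side → ester.

yes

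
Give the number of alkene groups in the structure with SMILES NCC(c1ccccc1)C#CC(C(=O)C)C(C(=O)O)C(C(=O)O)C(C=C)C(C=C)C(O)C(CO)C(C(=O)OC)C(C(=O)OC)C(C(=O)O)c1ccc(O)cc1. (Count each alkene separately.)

2

Taking each segment in turn:
  H2NCH2: –NH2 on an sp³ carbon with no adjacent C=O → amine.
  CH(C6H5): pendant –C6H5: benzene ring → arene.
  C≡C: C≡C triple bond → alkyne.
  CH(COCH3): pendant –COCH3: carbonyl C bonded to two carbons → ketone.
  CH(COOH): pendant –COOH: carbonyl C bonded to C and –OH → carboxylic acid.
  CH(COOH): pendant –COOH: carbonyl C bonded to C and –OH → carboxylic acid.
  CH(CH=CH2): pendant –CH=CH2: C=C double bond → alkene.
  CH(CH=CH2): pendant –CH=CH2: C=C double bond → alkene.
  CH(OH): –OH on an sp³ carbon → alcohol (secondary).
  CH(CH2OH): pendant –CH2OH on an sp³ backbone C → alcohol.
  CH(COOCH3): pendant –COOCH3: carbonyl C bonded to C and –OCH3 → ester.
  CH(COOCH3): pendant –COOCH3: carbonyl C bonded to C and –OCH3 → ester.
  CH(COOH): pendant –COOH: carbonyl C bonded to C and –OH → carboxylic acid.
  C6H4OH: –OH attached directly to an aromatic ring → phenol (not alcohol); the ring itself is an arene.
Alkene appears at: CH(CH=CH2), CH(CH=CH2) → 2.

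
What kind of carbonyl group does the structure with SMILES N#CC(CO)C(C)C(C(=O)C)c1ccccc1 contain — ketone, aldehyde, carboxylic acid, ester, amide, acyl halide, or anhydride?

The carbonyl is in the CH(COCH3) segment: pendant –COCH3: carbonyl C bonded to two carbons → ketone.

ketone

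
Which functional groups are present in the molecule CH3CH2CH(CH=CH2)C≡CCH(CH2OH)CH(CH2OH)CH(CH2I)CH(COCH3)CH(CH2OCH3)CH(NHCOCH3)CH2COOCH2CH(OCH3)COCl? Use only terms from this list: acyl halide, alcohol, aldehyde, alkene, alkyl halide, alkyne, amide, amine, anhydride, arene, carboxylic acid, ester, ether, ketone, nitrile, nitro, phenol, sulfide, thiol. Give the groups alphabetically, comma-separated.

Reading the structure from left to right:
  CH(CH=CH2): pendant –CH=CH2: C=C double bond → alkene.
  C≡C: C≡C triple bond → alkyne.
  CH(CH2OH): pendant –CH2OH on an sp³ backbone C → alcohol.
  CH(CH2OH): pendant –CH2OH on an sp³ backbone C → alcohol.
  CH(CH2I): pendant –CH2X: halogen on sp³ carbon → alkyl halide.
  CH(COCH3): pendant –COCH3: carbonyl C bonded to two carbons → ketone.
  CH(CH2OCH3): pendant –CH2OCH3: C–O–C linkage → ether.
  CH(NHCOCH3): pendant –NHC(=O)CH3: N bonded to a carbonyl → amide (not amine).
  CH2COOCH2: –C(=O)–O–C with C on the carbonyl side → ester.
  CH(OCH3): pendant –OCH3: C–O–C with sp³ C, no adjacent C=O → ether.
  COCl: –C(=O)Cl: carbonyl C bonded to C and to a halogen → acyl halide (not alkyl halide).

acyl halide, alcohol, alkene, alkyl halide, alkyne, amide, ester, ether, ketone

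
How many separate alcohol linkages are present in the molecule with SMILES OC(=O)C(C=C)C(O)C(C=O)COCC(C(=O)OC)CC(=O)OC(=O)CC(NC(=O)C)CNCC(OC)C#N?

1

Working along the chain:
  HOOC: –COOH: carbonyl C bonded to –OH and C → carboxylic acid (the –OH is not a separate alcohol).
  CH(CH=CH2): pendant –CH=CH2: C=C double bond → alkene.
  CH(OH): –OH on an sp³ carbon → alcohol (secondary).
  CH(CHO): pendant –CHO: carbonyl C bonded to C and H → aldehyde.
  CH2OCH2: C–O–C with sp³ carbons on both sides and no adjacent C=O → ether.
  CH(COOCH3): pendant –COOCH3: carbonyl C bonded to C and –OCH3 → ester.
  CH2CO-O-COCH2: two acyl groups sharing one oxygen, –C(=O)–O–C(=O)– → anhydride.
  CH(NHCOCH3): pendant –NHC(=O)CH3: N bonded to a carbonyl → amide (not amine).
  CH2NHCH2: C–N–C with sp³ carbons and no adjacent C=O → amine (secondary).
  CH(OCH3): pendant –OCH3: C–O–C with sp³ C, no adjacent C=O → ether.
  CN: –C≡N: carbon triple-bonded to nitrogen → nitrile.
Alcohol appears at: CH(OH) → 1.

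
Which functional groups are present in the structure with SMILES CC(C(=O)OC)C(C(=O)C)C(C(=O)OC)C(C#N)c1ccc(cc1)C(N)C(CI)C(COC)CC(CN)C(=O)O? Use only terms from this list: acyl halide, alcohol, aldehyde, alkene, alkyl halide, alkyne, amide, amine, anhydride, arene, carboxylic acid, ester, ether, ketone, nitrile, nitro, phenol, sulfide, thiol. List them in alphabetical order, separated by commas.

Taking each segment in turn:
  CH(COOCH3): pendant –COOCH3: carbonyl C bonded to C and –OCH3 → ester.
  CH(COCH3): pendant –COCH3: carbonyl C bonded to two carbons → ketone.
  CH(COOCH3): pendant –COOCH3: carbonyl C bonded to C and –OCH3 → ester.
  CH(CN): pendant –C≡N: nitrile.
  C6H4: para-disubstituted benzene ring → arene.
  CH(NH2): –NH2 on an sp³ carbon with no adjacent C=O → amine.
  CH(CH2I): pendant –CH2X: halogen on sp³ carbon → alkyl halide.
  CH(CH2OCH3): pendant –CH2OCH3: C–O–C linkage → ether.
  CH(CH2NH2): pendant –CH2NH2: N on sp³ C, no adjacent C=O → amine.
  COOH: –COOH: carbonyl C bonded to –OH and C → carboxylic acid (the –OH is not a separate alcohol).

alkyl halide, amine, arene, carboxylic acid, ester, ether, ketone, nitrile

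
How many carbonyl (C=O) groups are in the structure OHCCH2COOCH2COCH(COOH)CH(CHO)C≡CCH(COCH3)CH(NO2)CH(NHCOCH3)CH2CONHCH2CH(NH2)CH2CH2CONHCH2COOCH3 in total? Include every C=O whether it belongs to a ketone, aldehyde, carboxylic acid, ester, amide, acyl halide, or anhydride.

OHC: aldehyde, 1 C=O (running total 1).
CH2COOCH2: ester, 1 C=O (running total 2).
CO: ketone, 1 C=O (running total 3).
CH(COOH): carboxylic acid, 1 C=O (running total 4).
CH(CHO): aldehyde, 1 C=O (running total 5).
CH(COCH3): ketone, 1 C=O (running total 6).
CH(NHCOCH3): amide, 1 C=O (running total 7).
CH2CONHCH2: amide, 1 C=O (running total 8).
CH2CONHCH2: amide, 1 C=O (running total 9).
COOCH3: ester, 1 C=O (running total 10).

10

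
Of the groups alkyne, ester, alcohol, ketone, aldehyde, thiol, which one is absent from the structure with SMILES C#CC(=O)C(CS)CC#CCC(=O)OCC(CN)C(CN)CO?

aldehyde

thiol: present (CH(CH2SH) — pendant –CH2SH → thiol).
alkyne: present (HC≡C — C≡C triple bond → alkyne).
ketone: present (CO — –C(=O)– with carbon on both sides → ketone).
alcohol: present (CH2OH — –OH on an sp³ carbon → alcohol).
ester: present (CH2COOCH2 — –C(=O)–O–C with C on the carbonyl side → ester).
aldehyde: absent. In CO, the carbonyl carbon is bonded to two carbons, so it is a ketone, not an aldehyde.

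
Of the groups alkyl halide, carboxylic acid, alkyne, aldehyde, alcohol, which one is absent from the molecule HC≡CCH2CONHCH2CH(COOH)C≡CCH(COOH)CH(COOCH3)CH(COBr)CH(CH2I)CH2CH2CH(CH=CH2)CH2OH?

alkyl halide: present (CH(CH2I) — pendant –CH2X: halogen on sp³ carbon → alkyl halide).
alcohol: present (CH2OH — –OH on an sp³ carbon → alcohol).
carboxylic acid: present (CH(COOH) — pendant –COOH: carbonyl C bonded to C and –OH → carboxylic acid).
alkyne: present (HC≡C — C≡C triple bond → alkyne).
aldehyde: absent. In CH(COOH), the carbonyl carbon bears –OH, not –H, so it is a carboxylic acid.

aldehyde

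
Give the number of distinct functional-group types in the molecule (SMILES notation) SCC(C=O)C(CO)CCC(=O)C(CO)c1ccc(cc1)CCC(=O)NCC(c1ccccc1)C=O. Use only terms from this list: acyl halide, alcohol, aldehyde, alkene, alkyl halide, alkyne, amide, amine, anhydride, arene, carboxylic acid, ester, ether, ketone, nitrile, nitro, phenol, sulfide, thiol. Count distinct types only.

6

Working along the chain:
  HSCH2: –SH on an sp³ carbon → thiol.
  CH(CHO): pendant –CHO: carbonyl C bonded to C and H → aldehyde.
  CH(CH2OH): pendant –CH2OH on an sp³ backbone C → alcohol.
  CO: –C(=O)– with carbon on both sides → ketone.
  CH(CH2OH): pendant –CH2OH on an sp³ backbone C → alcohol.
  C6H4: para-disubstituted benzene ring → arene.
  CH2CONHCH2: –C(=O)–N– linkage → amide (the N is not an amine).
  CH(C6H5): pendant –C6H5: benzene ring → arene.
  CHO: terminal –CHO: carbonyl C bonded to H and C → aldehyde.
Distinct types present: alcohol, aldehyde, amide, arene, ketone, thiol.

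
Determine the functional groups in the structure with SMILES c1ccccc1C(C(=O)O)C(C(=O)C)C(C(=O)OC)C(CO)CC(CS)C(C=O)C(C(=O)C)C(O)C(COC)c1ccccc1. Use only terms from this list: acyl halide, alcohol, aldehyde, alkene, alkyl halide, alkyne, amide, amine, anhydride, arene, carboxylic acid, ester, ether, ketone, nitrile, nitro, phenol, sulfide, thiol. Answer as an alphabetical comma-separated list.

C6H5– phenyl ring → arene.
pendant –COOH: carbonyl C bonded to C and –OH → carboxylic acid.
pendant –COCH3: carbonyl C bonded to two carbons → ketone.
pendant –COOCH3: carbonyl C bonded to C and –OCH3 → ester.
pendant –CH2OH on an sp³ backbone C → alcohol.
pendant –CH2SH → thiol.
pendant –CHO: carbonyl C bonded to C and H → aldehyde.
pendant –COCH3: carbonyl C bonded to two carbons → ketone.
–OH on an sp³ carbon → alcohol (secondary).
pendant –CH2OCH3: C–O–C linkage → ether.
–C6H5 phenyl ring → arene.

alcohol, aldehyde, arene, carboxylic acid, ester, ether, ketone, thiol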